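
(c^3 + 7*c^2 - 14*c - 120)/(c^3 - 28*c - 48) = (-c^3 - 7*c^2 + 14*c + 120)/(-c^3 + 28*c + 48)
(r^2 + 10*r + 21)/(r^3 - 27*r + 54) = (r^2 + 10*r + 21)/(r^3 - 27*r + 54)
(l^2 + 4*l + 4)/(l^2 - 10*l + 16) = (l^2 + 4*l + 4)/(l^2 - 10*l + 16)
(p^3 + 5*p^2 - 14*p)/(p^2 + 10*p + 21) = p*(p - 2)/(p + 3)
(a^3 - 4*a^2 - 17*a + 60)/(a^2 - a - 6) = (a^2 - a - 20)/(a + 2)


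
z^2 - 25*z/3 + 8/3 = (z - 8)*(z - 1/3)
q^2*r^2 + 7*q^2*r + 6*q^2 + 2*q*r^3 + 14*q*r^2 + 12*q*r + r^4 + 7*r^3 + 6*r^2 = (q + r)^2*(r + 1)*(r + 6)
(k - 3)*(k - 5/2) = k^2 - 11*k/2 + 15/2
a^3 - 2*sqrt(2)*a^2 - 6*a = a*(a - 3*sqrt(2))*(a + sqrt(2))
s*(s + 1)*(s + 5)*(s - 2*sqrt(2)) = s^4 - 2*sqrt(2)*s^3 + 6*s^3 - 12*sqrt(2)*s^2 + 5*s^2 - 10*sqrt(2)*s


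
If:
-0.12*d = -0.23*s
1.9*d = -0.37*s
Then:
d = 0.00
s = 0.00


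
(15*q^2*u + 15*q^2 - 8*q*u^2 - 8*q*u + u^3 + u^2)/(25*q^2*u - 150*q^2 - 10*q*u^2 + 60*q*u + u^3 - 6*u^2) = (3*q*u + 3*q - u^2 - u)/(5*q*u - 30*q - u^2 + 6*u)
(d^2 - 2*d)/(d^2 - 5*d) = (d - 2)/(d - 5)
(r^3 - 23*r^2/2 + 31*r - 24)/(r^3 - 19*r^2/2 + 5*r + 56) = (2*r^2 - 7*r + 6)/(2*r^2 - 3*r - 14)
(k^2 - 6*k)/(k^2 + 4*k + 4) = k*(k - 6)/(k^2 + 4*k + 4)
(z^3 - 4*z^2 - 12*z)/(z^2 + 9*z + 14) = z*(z - 6)/(z + 7)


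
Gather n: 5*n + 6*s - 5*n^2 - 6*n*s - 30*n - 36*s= -5*n^2 + n*(-6*s - 25) - 30*s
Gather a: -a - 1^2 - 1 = -a - 2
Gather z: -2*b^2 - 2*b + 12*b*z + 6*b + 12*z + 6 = -2*b^2 + 4*b + z*(12*b + 12) + 6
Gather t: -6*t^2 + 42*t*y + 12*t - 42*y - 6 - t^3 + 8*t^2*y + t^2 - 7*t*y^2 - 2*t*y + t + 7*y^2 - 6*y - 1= -t^3 + t^2*(8*y - 5) + t*(-7*y^2 + 40*y + 13) + 7*y^2 - 48*y - 7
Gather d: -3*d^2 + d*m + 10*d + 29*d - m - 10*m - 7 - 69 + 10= -3*d^2 + d*(m + 39) - 11*m - 66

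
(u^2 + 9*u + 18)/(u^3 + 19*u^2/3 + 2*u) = 3*(u + 3)/(u*(3*u + 1))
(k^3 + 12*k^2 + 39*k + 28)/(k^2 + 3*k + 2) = (k^2 + 11*k + 28)/(k + 2)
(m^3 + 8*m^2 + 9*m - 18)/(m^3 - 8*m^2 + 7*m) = (m^2 + 9*m + 18)/(m*(m - 7))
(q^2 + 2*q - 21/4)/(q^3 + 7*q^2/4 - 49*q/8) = 2*(2*q - 3)/(q*(4*q - 7))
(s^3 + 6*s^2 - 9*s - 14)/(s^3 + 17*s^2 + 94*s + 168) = (s^2 - s - 2)/(s^2 + 10*s + 24)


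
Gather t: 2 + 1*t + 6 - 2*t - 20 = -t - 12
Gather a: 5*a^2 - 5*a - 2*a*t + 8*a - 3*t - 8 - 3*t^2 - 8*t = 5*a^2 + a*(3 - 2*t) - 3*t^2 - 11*t - 8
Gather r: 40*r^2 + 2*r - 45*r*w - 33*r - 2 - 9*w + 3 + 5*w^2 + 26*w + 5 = 40*r^2 + r*(-45*w - 31) + 5*w^2 + 17*w + 6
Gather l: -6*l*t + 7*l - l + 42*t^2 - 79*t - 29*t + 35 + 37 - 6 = l*(6 - 6*t) + 42*t^2 - 108*t + 66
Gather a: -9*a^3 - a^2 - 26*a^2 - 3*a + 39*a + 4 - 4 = -9*a^3 - 27*a^2 + 36*a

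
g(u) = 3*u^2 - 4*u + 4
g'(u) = 6*u - 4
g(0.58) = 2.69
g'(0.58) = -0.52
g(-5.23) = 106.98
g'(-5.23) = -35.38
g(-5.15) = 104.17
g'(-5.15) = -34.90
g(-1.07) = 11.71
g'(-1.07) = -10.42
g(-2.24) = 28.01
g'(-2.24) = -17.44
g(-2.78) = 38.31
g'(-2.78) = -20.68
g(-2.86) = 39.98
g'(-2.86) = -21.16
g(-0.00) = 4.00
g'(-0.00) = -4.00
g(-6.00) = 136.00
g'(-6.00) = -40.00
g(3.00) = 19.00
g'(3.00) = 14.00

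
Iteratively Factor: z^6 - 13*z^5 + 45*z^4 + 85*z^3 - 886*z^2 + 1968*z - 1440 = (z - 5)*(z^5 - 8*z^4 + 5*z^3 + 110*z^2 - 336*z + 288) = (z - 5)*(z - 4)*(z^4 - 4*z^3 - 11*z^2 + 66*z - 72) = (z - 5)*(z - 4)*(z - 2)*(z^3 - 2*z^2 - 15*z + 36) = (z - 5)*(z - 4)*(z - 3)*(z - 2)*(z^2 + z - 12) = (z - 5)*(z - 4)*(z - 3)*(z - 2)*(z + 4)*(z - 3)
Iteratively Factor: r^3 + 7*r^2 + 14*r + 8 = (r + 2)*(r^2 + 5*r + 4) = (r + 2)*(r + 4)*(r + 1)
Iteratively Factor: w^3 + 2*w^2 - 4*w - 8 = (w + 2)*(w^2 - 4) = (w - 2)*(w + 2)*(w + 2)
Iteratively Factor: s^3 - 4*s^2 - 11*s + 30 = (s - 5)*(s^2 + s - 6) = (s - 5)*(s - 2)*(s + 3)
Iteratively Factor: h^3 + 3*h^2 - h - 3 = (h + 3)*(h^2 - 1) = (h - 1)*(h + 3)*(h + 1)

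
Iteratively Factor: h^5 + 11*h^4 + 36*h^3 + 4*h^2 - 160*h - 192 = (h + 4)*(h^4 + 7*h^3 + 8*h^2 - 28*h - 48) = (h + 2)*(h + 4)*(h^3 + 5*h^2 - 2*h - 24) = (h - 2)*(h + 2)*(h + 4)*(h^2 + 7*h + 12) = (h - 2)*(h + 2)*(h + 4)^2*(h + 3)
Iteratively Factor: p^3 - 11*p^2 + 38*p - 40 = (p - 4)*(p^2 - 7*p + 10) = (p - 5)*(p - 4)*(p - 2)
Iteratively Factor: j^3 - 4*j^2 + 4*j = (j - 2)*(j^2 - 2*j) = j*(j - 2)*(j - 2)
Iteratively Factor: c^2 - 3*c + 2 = (c - 2)*(c - 1)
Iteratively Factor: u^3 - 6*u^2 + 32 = (u + 2)*(u^2 - 8*u + 16) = (u - 4)*(u + 2)*(u - 4)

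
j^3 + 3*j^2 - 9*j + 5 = (j - 1)^2*(j + 5)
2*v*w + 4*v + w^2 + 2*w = (2*v + w)*(w + 2)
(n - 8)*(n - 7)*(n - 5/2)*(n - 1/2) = n^4 - 18*n^3 + 409*n^2/4 - 747*n/4 + 70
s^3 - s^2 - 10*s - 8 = (s - 4)*(s + 1)*(s + 2)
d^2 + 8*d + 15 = (d + 3)*(d + 5)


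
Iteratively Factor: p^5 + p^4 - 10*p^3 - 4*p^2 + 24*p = (p - 2)*(p^4 + 3*p^3 - 4*p^2 - 12*p) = (p - 2)*(p + 3)*(p^3 - 4*p) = (p - 2)*(p + 2)*(p + 3)*(p^2 - 2*p) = p*(p - 2)*(p + 2)*(p + 3)*(p - 2)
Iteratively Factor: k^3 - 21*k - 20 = (k + 1)*(k^2 - k - 20) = (k + 1)*(k + 4)*(k - 5)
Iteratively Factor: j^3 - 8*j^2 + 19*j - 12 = (j - 1)*(j^2 - 7*j + 12) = (j - 4)*(j - 1)*(j - 3)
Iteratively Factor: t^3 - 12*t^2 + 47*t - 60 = (t - 5)*(t^2 - 7*t + 12) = (t - 5)*(t - 3)*(t - 4)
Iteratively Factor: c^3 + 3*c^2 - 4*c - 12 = (c + 2)*(c^2 + c - 6) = (c - 2)*(c + 2)*(c + 3)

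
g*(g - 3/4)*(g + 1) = g^3 + g^2/4 - 3*g/4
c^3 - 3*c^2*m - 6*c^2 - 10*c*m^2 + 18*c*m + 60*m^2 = (c - 6)*(c - 5*m)*(c + 2*m)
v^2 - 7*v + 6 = (v - 6)*(v - 1)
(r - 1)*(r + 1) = r^2 - 1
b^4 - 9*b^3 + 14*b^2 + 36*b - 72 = (b - 6)*(b - 3)*(b - 2)*(b + 2)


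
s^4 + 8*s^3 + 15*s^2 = s^2*(s + 3)*(s + 5)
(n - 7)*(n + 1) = n^2 - 6*n - 7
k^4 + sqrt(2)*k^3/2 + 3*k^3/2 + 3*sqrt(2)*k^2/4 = k^2*(k + 3/2)*(k + sqrt(2)/2)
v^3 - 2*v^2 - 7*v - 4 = (v - 4)*(v + 1)^2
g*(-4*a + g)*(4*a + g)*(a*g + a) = -16*a^3*g^2 - 16*a^3*g + a*g^4 + a*g^3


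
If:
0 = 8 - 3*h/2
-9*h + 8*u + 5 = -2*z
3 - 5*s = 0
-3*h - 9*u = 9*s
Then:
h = 16/3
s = 3/5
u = -107/45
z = 2791/90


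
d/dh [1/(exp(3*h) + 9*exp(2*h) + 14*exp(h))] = (-3*exp(2*h) - 18*exp(h) - 14)*exp(-h)/(exp(2*h) + 9*exp(h) + 14)^2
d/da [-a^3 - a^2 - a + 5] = -3*a^2 - 2*a - 1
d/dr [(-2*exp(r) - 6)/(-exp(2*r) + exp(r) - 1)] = 2*(-(exp(r) + 3)*(2*exp(r) - 1) + exp(2*r) - exp(r) + 1)*exp(r)/(exp(2*r) - exp(r) + 1)^2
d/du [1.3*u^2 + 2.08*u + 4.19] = 2.6*u + 2.08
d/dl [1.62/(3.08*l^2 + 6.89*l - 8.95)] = (-9.9792*l - 11.1618)/(3.08*l^2 + 6.89*l - 8.95)^2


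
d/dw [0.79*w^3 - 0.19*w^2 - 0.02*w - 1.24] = 2.37*w^2 - 0.38*w - 0.02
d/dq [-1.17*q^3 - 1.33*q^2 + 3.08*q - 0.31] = -3.51*q^2 - 2.66*q + 3.08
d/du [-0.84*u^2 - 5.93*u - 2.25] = -1.68*u - 5.93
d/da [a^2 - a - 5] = 2*a - 1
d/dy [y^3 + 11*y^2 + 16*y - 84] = 3*y^2 + 22*y + 16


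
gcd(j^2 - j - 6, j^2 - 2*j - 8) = j + 2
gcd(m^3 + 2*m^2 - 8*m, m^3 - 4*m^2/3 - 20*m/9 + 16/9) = m - 2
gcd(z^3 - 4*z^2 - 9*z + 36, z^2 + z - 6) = z + 3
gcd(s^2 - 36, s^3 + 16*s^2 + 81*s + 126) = s + 6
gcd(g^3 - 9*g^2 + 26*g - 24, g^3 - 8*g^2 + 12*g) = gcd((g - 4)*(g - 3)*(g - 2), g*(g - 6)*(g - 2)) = g - 2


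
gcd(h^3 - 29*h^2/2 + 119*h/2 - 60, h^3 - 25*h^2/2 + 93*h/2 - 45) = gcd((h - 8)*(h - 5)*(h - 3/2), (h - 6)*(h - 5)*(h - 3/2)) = h^2 - 13*h/2 + 15/2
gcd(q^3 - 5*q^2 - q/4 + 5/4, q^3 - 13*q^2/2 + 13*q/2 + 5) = q^2 - 9*q/2 - 5/2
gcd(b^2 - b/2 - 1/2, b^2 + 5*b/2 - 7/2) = b - 1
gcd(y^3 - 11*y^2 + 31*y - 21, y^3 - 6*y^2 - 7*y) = y - 7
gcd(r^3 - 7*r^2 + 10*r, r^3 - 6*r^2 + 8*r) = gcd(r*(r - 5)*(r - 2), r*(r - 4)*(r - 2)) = r^2 - 2*r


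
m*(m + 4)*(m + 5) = m^3 + 9*m^2 + 20*m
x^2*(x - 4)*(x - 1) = x^4 - 5*x^3 + 4*x^2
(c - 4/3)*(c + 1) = c^2 - c/3 - 4/3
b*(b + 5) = b^2 + 5*b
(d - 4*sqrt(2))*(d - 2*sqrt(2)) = d^2 - 6*sqrt(2)*d + 16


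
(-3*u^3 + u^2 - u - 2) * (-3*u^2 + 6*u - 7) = 9*u^5 - 21*u^4 + 30*u^3 - 7*u^2 - 5*u + 14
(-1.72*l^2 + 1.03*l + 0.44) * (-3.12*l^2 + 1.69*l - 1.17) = 5.3664*l^4 - 6.1204*l^3 + 2.3803*l^2 - 0.4615*l - 0.5148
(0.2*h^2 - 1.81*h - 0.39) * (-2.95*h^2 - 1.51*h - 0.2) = -0.59*h^4 + 5.0375*h^3 + 3.8436*h^2 + 0.9509*h + 0.078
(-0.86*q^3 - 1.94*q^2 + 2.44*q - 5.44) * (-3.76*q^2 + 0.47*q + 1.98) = 3.2336*q^5 + 6.8902*q^4 - 11.789*q^3 + 17.76*q^2 + 2.2744*q - 10.7712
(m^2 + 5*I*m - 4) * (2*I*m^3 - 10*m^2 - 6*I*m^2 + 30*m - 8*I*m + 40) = 2*I*m^5 - 20*m^4 - 6*I*m^4 + 60*m^3 - 66*I*m^3 + 120*m^2 + 174*I*m^2 - 120*m + 232*I*m - 160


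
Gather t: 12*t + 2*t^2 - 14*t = 2*t^2 - 2*t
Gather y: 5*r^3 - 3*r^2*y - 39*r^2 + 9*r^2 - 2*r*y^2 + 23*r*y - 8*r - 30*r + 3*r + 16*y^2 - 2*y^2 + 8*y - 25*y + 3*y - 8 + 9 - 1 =5*r^3 - 30*r^2 - 35*r + y^2*(14 - 2*r) + y*(-3*r^2 + 23*r - 14)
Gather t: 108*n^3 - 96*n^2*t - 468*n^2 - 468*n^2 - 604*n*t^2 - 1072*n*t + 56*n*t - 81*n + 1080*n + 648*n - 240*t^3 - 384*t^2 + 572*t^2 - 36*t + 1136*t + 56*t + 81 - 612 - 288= 108*n^3 - 936*n^2 + 1647*n - 240*t^3 + t^2*(188 - 604*n) + t*(-96*n^2 - 1016*n + 1156) - 819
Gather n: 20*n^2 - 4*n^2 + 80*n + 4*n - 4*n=16*n^2 + 80*n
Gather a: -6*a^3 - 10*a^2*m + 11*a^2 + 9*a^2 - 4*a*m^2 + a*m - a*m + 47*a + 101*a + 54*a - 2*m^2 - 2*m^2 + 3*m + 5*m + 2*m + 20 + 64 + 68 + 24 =-6*a^3 + a^2*(20 - 10*m) + a*(202 - 4*m^2) - 4*m^2 + 10*m + 176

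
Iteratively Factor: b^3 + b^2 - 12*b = (b)*(b^2 + b - 12) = b*(b + 4)*(b - 3)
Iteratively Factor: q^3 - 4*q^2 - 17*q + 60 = (q + 4)*(q^2 - 8*q + 15) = (q - 3)*(q + 4)*(q - 5)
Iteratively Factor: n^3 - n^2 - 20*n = (n + 4)*(n^2 - 5*n) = (n - 5)*(n + 4)*(n)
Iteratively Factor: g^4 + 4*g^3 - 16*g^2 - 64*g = (g + 4)*(g^3 - 16*g) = (g - 4)*(g + 4)*(g^2 + 4*g) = (g - 4)*(g + 4)^2*(g)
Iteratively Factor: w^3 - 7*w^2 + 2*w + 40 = (w - 4)*(w^2 - 3*w - 10) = (w - 4)*(w + 2)*(w - 5)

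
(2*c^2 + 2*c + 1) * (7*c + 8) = 14*c^3 + 30*c^2 + 23*c + 8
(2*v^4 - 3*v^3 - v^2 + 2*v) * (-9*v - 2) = -18*v^5 + 23*v^4 + 15*v^3 - 16*v^2 - 4*v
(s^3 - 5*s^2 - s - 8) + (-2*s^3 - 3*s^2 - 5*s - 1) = -s^3 - 8*s^2 - 6*s - 9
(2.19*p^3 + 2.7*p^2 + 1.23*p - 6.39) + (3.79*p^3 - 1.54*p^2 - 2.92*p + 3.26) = 5.98*p^3 + 1.16*p^2 - 1.69*p - 3.13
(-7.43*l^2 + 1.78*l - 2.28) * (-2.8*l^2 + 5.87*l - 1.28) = 20.804*l^4 - 48.5981*l^3 + 26.343*l^2 - 15.662*l + 2.9184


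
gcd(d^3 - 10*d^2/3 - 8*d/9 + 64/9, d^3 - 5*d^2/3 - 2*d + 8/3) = d^2 - 2*d/3 - 8/3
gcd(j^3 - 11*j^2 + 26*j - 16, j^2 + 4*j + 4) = 1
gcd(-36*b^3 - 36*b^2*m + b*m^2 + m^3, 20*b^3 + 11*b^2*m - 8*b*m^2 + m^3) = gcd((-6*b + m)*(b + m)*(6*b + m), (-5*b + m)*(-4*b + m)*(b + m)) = b + m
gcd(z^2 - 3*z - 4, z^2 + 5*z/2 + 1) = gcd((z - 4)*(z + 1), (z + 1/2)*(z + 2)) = 1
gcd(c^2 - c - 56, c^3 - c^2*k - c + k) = 1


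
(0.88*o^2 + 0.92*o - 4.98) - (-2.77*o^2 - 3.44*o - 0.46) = 3.65*o^2 + 4.36*o - 4.52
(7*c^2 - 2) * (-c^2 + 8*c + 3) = -7*c^4 + 56*c^3 + 23*c^2 - 16*c - 6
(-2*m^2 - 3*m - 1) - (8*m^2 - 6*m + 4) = -10*m^2 + 3*m - 5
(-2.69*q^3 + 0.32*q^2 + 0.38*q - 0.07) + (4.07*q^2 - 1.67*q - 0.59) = -2.69*q^3 + 4.39*q^2 - 1.29*q - 0.66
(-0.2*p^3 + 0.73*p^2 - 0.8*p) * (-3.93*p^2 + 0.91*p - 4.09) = 0.786*p^5 - 3.0509*p^4 + 4.6263*p^3 - 3.7137*p^2 + 3.272*p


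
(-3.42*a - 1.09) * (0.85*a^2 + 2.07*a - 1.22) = -2.907*a^3 - 8.0059*a^2 + 1.9161*a + 1.3298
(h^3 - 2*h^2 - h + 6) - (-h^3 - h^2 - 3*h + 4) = 2*h^3 - h^2 + 2*h + 2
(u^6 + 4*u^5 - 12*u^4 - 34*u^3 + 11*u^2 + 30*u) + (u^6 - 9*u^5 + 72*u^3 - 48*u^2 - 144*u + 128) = 2*u^6 - 5*u^5 - 12*u^4 + 38*u^3 - 37*u^2 - 114*u + 128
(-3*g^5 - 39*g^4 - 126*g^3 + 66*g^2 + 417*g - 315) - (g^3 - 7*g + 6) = -3*g^5 - 39*g^4 - 127*g^3 + 66*g^2 + 424*g - 321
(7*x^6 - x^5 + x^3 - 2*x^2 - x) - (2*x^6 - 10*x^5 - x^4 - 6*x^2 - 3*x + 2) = 5*x^6 + 9*x^5 + x^4 + x^3 + 4*x^2 + 2*x - 2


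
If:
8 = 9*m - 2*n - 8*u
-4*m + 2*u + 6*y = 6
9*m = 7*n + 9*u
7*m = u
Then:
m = -56/221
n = 432/221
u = -392/221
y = 943/663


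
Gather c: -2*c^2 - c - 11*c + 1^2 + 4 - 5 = -2*c^2 - 12*c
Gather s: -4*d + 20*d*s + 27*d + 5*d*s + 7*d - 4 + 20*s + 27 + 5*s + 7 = 30*d + s*(25*d + 25) + 30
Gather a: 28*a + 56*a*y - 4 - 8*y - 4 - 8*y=a*(56*y + 28) - 16*y - 8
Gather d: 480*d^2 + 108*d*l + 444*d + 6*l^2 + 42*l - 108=480*d^2 + d*(108*l + 444) + 6*l^2 + 42*l - 108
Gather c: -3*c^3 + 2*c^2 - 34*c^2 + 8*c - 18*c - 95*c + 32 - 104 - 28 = -3*c^3 - 32*c^2 - 105*c - 100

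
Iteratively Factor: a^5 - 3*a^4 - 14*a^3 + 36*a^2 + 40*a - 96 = (a + 3)*(a^4 - 6*a^3 + 4*a^2 + 24*a - 32) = (a - 2)*(a + 3)*(a^3 - 4*a^2 - 4*a + 16) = (a - 2)^2*(a + 3)*(a^2 - 2*a - 8) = (a - 4)*(a - 2)^2*(a + 3)*(a + 2)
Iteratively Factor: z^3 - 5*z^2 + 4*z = (z)*(z^2 - 5*z + 4) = z*(z - 1)*(z - 4)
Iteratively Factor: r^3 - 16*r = (r - 4)*(r^2 + 4*r) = r*(r - 4)*(r + 4)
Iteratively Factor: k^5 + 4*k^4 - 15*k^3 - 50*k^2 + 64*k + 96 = (k - 2)*(k^4 + 6*k^3 - 3*k^2 - 56*k - 48) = (k - 3)*(k - 2)*(k^3 + 9*k^2 + 24*k + 16) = (k - 3)*(k - 2)*(k + 4)*(k^2 + 5*k + 4) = (k - 3)*(k - 2)*(k + 4)^2*(k + 1)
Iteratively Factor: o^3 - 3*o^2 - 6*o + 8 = (o - 4)*(o^2 + o - 2) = (o - 4)*(o + 2)*(o - 1)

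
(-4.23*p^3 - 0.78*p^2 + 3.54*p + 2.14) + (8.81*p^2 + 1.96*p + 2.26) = -4.23*p^3 + 8.03*p^2 + 5.5*p + 4.4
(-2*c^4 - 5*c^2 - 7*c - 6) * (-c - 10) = 2*c^5 + 20*c^4 + 5*c^3 + 57*c^2 + 76*c + 60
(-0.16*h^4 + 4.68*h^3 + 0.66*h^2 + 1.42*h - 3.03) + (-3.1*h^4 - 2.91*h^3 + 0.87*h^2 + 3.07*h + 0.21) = -3.26*h^4 + 1.77*h^3 + 1.53*h^2 + 4.49*h - 2.82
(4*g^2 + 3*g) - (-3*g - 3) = 4*g^2 + 6*g + 3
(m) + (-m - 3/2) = -3/2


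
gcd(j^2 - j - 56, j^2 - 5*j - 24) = j - 8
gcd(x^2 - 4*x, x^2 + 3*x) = x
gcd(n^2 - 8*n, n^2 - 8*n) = n^2 - 8*n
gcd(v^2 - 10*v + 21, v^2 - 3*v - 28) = v - 7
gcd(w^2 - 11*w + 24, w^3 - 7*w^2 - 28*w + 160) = w - 8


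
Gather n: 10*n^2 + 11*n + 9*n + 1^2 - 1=10*n^2 + 20*n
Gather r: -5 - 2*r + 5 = -2*r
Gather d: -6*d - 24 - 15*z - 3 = -6*d - 15*z - 27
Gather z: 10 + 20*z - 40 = 20*z - 30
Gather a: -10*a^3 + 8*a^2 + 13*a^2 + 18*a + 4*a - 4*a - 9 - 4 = -10*a^3 + 21*a^2 + 18*a - 13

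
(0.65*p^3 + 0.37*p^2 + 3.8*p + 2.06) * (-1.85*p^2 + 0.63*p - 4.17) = -1.2025*p^5 - 0.275*p^4 - 9.5074*p^3 - 2.9599*p^2 - 14.5482*p - 8.5902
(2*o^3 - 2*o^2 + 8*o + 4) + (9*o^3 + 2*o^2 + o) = 11*o^3 + 9*o + 4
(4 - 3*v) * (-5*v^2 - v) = 15*v^3 - 17*v^2 - 4*v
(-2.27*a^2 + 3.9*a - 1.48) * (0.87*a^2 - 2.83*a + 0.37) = -1.9749*a^4 + 9.8171*a^3 - 13.1645*a^2 + 5.6314*a - 0.5476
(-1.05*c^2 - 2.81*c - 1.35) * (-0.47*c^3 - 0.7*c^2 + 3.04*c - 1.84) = 0.4935*c^5 + 2.0557*c^4 - 0.5905*c^3 - 5.6654*c^2 + 1.0664*c + 2.484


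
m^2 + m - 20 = (m - 4)*(m + 5)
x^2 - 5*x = x*(x - 5)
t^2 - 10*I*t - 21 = (t - 7*I)*(t - 3*I)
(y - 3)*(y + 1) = y^2 - 2*y - 3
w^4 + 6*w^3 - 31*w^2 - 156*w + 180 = (w - 5)*(w - 1)*(w + 6)^2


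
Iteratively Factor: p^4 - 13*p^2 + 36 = (p + 2)*(p^3 - 2*p^2 - 9*p + 18) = (p - 3)*(p + 2)*(p^2 + p - 6) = (p - 3)*(p + 2)*(p + 3)*(p - 2)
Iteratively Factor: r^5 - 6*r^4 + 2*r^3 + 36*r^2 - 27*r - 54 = (r + 2)*(r^4 - 8*r^3 + 18*r^2 - 27) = (r - 3)*(r + 2)*(r^3 - 5*r^2 + 3*r + 9) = (r - 3)*(r + 1)*(r + 2)*(r^2 - 6*r + 9) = (r - 3)^2*(r + 1)*(r + 2)*(r - 3)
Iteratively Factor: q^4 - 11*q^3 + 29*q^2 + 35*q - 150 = (q - 5)*(q^3 - 6*q^2 - q + 30) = (q - 5)*(q - 3)*(q^2 - 3*q - 10) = (q - 5)*(q - 3)*(q + 2)*(q - 5)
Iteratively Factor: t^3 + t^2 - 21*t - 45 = (t + 3)*(t^2 - 2*t - 15) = (t + 3)^2*(t - 5)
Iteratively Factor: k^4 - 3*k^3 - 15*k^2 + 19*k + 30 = (k + 3)*(k^3 - 6*k^2 + 3*k + 10) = (k - 5)*(k + 3)*(k^2 - k - 2) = (k - 5)*(k + 1)*(k + 3)*(k - 2)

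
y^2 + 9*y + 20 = (y + 4)*(y + 5)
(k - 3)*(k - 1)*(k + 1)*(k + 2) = k^4 - k^3 - 7*k^2 + k + 6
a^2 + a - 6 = (a - 2)*(a + 3)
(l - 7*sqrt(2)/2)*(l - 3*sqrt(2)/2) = l^2 - 5*sqrt(2)*l + 21/2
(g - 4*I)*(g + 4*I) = g^2 + 16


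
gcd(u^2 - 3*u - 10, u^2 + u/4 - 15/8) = 1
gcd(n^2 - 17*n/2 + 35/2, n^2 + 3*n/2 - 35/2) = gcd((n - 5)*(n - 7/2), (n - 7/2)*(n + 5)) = n - 7/2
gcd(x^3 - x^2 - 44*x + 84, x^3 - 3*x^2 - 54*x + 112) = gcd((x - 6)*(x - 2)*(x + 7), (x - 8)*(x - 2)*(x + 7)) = x^2 + 5*x - 14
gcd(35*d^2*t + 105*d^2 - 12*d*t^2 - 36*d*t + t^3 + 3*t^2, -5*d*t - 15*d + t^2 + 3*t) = -5*d*t - 15*d + t^2 + 3*t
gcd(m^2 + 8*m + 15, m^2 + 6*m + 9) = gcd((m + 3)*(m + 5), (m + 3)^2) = m + 3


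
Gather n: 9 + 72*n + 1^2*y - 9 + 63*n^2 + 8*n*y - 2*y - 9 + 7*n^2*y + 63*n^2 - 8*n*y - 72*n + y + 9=n^2*(7*y + 126)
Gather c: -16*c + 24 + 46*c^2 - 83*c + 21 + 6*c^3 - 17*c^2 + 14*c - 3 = 6*c^3 + 29*c^2 - 85*c + 42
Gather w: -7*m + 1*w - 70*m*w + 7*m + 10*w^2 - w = -70*m*w + 10*w^2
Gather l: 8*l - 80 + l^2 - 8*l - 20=l^2 - 100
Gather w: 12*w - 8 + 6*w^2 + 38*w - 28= 6*w^2 + 50*w - 36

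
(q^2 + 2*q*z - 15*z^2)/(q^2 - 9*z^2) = (q + 5*z)/(q + 3*z)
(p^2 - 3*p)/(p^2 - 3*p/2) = 2*(p - 3)/(2*p - 3)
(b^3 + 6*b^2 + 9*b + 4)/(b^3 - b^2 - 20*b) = (b^2 + 2*b + 1)/(b*(b - 5))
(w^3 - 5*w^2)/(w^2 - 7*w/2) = 2*w*(w - 5)/(2*w - 7)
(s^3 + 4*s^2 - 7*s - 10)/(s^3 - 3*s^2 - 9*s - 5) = (s^2 + 3*s - 10)/(s^2 - 4*s - 5)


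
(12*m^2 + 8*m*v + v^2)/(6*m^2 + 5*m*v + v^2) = (6*m + v)/(3*m + v)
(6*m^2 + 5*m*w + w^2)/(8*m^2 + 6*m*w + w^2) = (3*m + w)/(4*m + w)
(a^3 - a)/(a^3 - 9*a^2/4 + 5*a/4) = 4*(a + 1)/(4*a - 5)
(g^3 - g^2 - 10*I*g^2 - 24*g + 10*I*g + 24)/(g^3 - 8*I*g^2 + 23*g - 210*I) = (g^2 - g*(1 + 4*I) + 4*I)/(g^2 - 2*I*g + 35)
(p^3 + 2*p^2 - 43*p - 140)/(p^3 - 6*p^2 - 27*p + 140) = (p + 4)/(p - 4)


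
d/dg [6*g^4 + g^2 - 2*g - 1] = 24*g^3 + 2*g - 2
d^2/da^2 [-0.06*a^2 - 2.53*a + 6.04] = -0.120000000000000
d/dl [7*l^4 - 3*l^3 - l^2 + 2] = l*(28*l^2 - 9*l - 2)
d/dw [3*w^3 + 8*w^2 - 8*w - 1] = 9*w^2 + 16*w - 8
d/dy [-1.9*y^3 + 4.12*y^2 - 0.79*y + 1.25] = -5.7*y^2 + 8.24*y - 0.79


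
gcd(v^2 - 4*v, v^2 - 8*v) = v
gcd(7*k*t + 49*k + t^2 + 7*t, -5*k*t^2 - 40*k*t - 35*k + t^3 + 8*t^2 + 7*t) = t + 7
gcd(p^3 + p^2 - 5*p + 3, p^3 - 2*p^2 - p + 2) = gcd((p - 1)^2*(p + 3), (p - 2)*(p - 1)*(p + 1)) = p - 1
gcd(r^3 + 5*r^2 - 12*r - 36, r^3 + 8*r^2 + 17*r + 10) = r + 2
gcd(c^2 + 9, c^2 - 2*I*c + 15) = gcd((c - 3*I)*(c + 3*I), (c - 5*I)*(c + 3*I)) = c + 3*I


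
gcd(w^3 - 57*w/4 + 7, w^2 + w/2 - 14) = w^2 + w/2 - 14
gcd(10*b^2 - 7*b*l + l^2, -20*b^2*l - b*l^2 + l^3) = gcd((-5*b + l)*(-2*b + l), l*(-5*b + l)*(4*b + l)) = 5*b - l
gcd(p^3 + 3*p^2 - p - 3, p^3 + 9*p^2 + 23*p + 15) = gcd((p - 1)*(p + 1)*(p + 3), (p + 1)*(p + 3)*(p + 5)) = p^2 + 4*p + 3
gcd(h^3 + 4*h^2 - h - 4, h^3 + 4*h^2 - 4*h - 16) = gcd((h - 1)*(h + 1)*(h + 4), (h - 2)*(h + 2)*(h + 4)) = h + 4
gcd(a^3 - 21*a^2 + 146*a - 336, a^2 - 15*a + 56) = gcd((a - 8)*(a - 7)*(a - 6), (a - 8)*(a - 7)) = a^2 - 15*a + 56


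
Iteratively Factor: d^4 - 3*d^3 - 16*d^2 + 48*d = (d - 4)*(d^3 + d^2 - 12*d) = (d - 4)*(d + 4)*(d^2 - 3*d) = d*(d - 4)*(d + 4)*(d - 3)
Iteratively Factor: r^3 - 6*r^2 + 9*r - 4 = (r - 1)*(r^2 - 5*r + 4) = (r - 4)*(r - 1)*(r - 1)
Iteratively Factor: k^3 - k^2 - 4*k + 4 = (k - 2)*(k^2 + k - 2) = (k - 2)*(k - 1)*(k + 2)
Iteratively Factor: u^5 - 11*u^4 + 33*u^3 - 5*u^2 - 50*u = (u - 5)*(u^4 - 6*u^3 + 3*u^2 + 10*u) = u*(u - 5)*(u^3 - 6*u^2 + 3*u + 10) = u*(u - 5)*(u - 2)*(u^2 - 4*u - 5) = u*(u - 5)^2*(u - 2)*(u + 1)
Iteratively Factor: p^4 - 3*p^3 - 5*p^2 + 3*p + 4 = (p + 1)*(p^3 - 4*p^2 - p + 4) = (p + 1)^2*(p^2 - 5*p + 4) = (p - 4)*(p + 1)^2*(p - 1)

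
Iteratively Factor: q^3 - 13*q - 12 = (q + 3)*(q^2 - 3*q - 4) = (q - 4)*(q + 3)*(q + 1)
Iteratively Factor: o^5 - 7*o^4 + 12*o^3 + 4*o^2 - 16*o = (o - 2)*(o^4 - 5*o^3 + 2*o^2 + 8*o) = (o - 4)*(o - 2)*(o^3 - o^2 - 2*o) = o*(o - 4)*(o - 2)*(o^2 - o - 2) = o*(o - 4)*(o - 2)^2*(o + 1)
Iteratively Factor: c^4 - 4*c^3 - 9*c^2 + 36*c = (c)*(c^3 - 4*c^2 - 9*c + 36) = c*(c + 3)*(c^2 - 7*c + 12) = c*(c - 3)*(c + 3)*(c - 4)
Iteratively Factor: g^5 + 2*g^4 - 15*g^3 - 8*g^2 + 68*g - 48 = (g - 2)*(g^4 + 4*g^3 - 7*g^2 - 22*g + 24) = (g - 2)*(g + 4)*(g^3 - 7*g + 6) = (g - 2)*(g + 3)*(g + 4)*(g^2 - 3*g + 2) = (g - 2)^2*(g + 3)*(g + 4)*(g - 1)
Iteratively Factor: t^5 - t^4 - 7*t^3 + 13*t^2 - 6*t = (t + 3)*(t^4 - 4*t^3 + 5*t^2 - 2*t) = (t - 1)*(t + 3)*(t^3 - 3*t^2 + 2*t) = (t - 2)*(t - 1)*(t + 3)*(t^2 - t) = t*(t - 2)*(t - 1)*(t + 3)*(t - 1)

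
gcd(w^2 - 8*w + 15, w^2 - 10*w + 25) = w - 5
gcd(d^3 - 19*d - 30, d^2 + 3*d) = d + 3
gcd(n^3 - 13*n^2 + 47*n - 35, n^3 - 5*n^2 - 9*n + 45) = n - 5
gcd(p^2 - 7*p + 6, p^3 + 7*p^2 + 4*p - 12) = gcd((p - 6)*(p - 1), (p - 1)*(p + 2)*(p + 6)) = p - 1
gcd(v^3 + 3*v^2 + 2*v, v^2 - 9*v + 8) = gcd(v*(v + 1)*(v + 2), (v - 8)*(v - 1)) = 1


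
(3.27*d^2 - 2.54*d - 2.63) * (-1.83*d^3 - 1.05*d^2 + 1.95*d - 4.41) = -5.9841*d^5 + 1.2147*d^4 + 13.8564*d^3 - 16.6122*d^2 + 6.0729*d + 11.5983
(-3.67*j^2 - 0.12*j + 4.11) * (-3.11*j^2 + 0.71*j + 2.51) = 11.4137*j^4 - 2.2325*j^3 - 22.079*j^2 + 2.6169*j + 10.3161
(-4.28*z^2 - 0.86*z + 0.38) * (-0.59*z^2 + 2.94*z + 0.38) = 2.5252*z^4 - 12.0758*z^3 - 4.379*z^2 + 0.7904*z + 0.1444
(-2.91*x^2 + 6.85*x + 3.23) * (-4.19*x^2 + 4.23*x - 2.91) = 12.1929*x^4 - 41.0108*x^3 + 23.9099*x^2 - 6.2706*x - 9.3993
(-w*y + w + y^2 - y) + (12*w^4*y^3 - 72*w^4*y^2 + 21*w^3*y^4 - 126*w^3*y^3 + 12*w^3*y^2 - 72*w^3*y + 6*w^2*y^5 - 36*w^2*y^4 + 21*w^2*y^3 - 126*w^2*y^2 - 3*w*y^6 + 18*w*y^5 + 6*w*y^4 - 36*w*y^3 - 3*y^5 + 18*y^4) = 12*w^4*y^3 - 72*w^4*y^2 + 21*w^3*y^4 - 126*w^3*y^3 + 12*w^3*y^2 - 72*w^3*y + 6*w^2*y^5 - 36*w^2*y^4 + 21*w^2*y^3 - 126*w^2*y^2 - 3*w*y^6 + 18*w*y^5 + 6*w*y^4 - 36*w*y^3 - w*y + w - 3*y^5 + 18*y^4 + y^2 - y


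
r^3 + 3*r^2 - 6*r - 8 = (r - 2)*(r + 1)*(r + 4)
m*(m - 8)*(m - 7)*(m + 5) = m^4 - 10*m^3 - 19*m^2 + 280*m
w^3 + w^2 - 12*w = w*(w - 3)*(w + 4)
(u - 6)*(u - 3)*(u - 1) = u^3 - 10*u^2 + 27*u - 18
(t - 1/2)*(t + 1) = t^2 + t/2 - 1/2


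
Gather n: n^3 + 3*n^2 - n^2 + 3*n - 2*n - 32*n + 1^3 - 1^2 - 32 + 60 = n^3 + 2*n^2 - 31*n + 28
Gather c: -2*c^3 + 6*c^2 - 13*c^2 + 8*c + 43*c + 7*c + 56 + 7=-2*c^3 - 7*c^2 + 58*c + 63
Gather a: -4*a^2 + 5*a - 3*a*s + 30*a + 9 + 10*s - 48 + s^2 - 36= -4*a^2 + a*(35 - 3*s) + s^2 + 10*s - 75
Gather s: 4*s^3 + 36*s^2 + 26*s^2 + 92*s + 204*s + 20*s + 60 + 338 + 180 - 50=4*s^3 + 62*s^2 + 316*s + 528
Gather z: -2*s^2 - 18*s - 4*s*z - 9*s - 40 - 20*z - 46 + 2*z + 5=-2*s^2 - 27*s + z*(-4*s - 18) - 81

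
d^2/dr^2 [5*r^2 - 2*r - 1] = 10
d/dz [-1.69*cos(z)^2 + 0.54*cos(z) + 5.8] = (3.38*cos(z) - 0.54)*sin(z)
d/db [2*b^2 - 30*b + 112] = 4*b - 30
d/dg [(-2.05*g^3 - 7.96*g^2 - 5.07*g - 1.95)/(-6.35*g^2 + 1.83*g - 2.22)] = (13.0175*g^4 - 7.503*g^3 - 33.1083*g^2 + 10.5774*g + 14.8239)/(40.3225*g^4 - 23.241*g^3 + 31.5429*g^2 - 8.1252*g + 4.9284)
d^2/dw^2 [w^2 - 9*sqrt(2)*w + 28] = 2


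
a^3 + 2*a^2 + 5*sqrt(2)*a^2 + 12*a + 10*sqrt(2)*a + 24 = (a + 2)*(a + 2*sqrt(2))*(a + 3*sqrt(2))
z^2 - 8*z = z*(z - 8)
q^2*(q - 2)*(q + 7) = q^4 + 5*q^3 - 14*q^2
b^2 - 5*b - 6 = (b - 6)*(b + 1)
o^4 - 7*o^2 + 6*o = o*(o - 2)*(o - 1)*(o + 3)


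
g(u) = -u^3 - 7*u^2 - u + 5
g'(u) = -3*u^2 - 14*u - 1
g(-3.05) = -28.69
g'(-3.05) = 13.79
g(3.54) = -130.62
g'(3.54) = -88.15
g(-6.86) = 5.27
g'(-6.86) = -46.14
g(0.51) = 2.54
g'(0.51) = -8.92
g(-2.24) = -16.64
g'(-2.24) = 15.31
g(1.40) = -12.86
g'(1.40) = -26.48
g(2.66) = -66.01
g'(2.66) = -59.47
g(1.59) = -18.31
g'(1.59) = -30.84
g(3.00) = -88.00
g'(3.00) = -70.00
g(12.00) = -2743.00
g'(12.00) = -601.00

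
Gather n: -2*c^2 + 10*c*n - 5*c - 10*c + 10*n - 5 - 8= -2*c^2 - 15*c + n*(10*c + 10) - 13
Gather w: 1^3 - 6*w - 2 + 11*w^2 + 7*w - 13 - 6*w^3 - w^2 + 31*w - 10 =-6*w^3 + 10*w^2 + 32*w - 24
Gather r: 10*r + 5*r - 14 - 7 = 15*r - 21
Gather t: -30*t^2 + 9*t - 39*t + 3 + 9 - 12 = -30*t^2 - 30*t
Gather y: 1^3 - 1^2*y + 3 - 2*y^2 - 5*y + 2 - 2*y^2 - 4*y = -4*y^2 - 10*y + 6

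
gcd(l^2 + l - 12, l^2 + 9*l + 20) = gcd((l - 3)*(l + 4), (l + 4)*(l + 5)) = l + 4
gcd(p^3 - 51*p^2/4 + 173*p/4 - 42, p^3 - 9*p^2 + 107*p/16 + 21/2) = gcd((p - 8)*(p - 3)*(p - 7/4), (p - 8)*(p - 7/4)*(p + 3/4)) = p^2 - 39*p/4 + 14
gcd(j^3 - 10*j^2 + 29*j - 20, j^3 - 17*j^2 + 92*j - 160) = j^2 - 9*j + 20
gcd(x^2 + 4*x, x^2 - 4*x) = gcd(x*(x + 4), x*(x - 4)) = x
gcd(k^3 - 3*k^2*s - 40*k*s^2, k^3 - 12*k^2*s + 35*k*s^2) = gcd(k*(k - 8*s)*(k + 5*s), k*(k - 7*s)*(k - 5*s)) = k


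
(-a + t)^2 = a^2 - 2*a*t + t^2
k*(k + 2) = k^2 + 2*k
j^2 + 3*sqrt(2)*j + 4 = (j + sqrt(2))*(j + 2*sqrt(2))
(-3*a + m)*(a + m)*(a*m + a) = -3*a^3*m - 3*a^3 - 2*a^2*m^2 - 2*a^2*m + a*m^3 + a*m^2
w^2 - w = w*(w - 1)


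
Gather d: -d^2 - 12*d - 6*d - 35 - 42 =-d^2 - 18*d - 77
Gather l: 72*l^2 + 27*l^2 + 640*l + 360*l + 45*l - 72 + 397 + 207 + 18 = 99*l^2 + 1045*l + 550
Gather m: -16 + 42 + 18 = 44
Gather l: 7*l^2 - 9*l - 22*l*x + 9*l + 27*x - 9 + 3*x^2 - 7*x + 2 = 7*l^2 - 22*l*x + 3*x^2 + 20*x - 7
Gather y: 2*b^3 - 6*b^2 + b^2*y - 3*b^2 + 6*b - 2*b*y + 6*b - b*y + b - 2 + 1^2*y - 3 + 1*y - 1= 2*b^3 - 9*b^2 + 13*b + y*(b^2 - 3*b + 2) - 6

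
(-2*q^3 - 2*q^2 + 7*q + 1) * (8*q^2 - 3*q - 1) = -16*q^5 - 10*q^4 + 64*q^3 - 11*q^2 - 10*q - 1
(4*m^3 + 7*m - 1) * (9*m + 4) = 36*m^4 + 16*m^3 + 63*m^2 + 19*m - 4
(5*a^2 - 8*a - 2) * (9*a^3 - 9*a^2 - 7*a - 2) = 45*a^5 - 117*a^4 + 19*a^3 + 64*a^2 + 30*a + 4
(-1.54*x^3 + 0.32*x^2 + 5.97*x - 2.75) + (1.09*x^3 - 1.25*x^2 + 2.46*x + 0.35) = -0.45*x^3 - 0.93*x^2 + 8.43*x - 2.4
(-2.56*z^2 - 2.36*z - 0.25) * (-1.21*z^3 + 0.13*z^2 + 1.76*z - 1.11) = 3.0976*z^5 + 2.5228*z^4 - 4.5099*z^3 - 1.3445*z^2 + 2.1796*z + 0.2775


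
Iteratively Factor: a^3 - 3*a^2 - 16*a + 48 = (a + 4)*(a^2 - 7*a + 12) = (a - 4)*(a + 4)*(a - 3)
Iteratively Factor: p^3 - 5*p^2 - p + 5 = (p - 5)*(p^2 - 1) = (p - 5)*(p + 1)*(p - 1)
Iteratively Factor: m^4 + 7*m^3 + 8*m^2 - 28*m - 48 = (m + 4)*(m^3 + 3*m^2 - 4*m - 12) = (m + 3)*(m + 4)*(m^2 - 4) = (m + 2)*(m + 3)*(m + 4)*(m - 2)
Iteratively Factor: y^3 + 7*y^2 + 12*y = (y + 3)*(y^2 + 4*y) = (y + 3)*(y + 4)*(y)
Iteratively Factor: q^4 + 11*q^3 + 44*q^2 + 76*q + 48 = (q + 3)*(q^3 + 8*q^2 + 20*q + 16) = (q + 3)*(q + 4)*(q^2 + 4*q + 4) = (q + 2)*(q + 3)*(q + 4)*(q + 2)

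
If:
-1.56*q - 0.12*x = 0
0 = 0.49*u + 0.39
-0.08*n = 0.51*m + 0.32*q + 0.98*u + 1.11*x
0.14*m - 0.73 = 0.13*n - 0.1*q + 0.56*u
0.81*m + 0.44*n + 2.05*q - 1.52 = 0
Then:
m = 1.91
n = -0.12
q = 0.01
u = -0.80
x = -0.17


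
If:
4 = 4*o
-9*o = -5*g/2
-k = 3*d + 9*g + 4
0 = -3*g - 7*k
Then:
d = -244/21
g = 18/5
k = -54/35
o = 1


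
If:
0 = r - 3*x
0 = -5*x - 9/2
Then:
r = -27/10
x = -9/10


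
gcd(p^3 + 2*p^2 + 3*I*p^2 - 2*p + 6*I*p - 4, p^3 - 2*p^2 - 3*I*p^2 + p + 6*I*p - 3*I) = 1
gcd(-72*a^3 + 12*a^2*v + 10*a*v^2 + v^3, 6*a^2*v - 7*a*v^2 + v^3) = 1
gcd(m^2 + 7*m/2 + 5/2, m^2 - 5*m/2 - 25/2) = m + 5/2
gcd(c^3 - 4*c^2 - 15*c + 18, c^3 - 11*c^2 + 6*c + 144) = c^2 - 3*c - 18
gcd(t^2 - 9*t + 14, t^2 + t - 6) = t - 2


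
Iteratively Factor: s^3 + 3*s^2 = (s + 3)*(s^2) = s*(s + 3)*(s)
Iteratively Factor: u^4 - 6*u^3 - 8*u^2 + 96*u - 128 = (u - 4)*(u^3 - 2*u^2 - 16*u + 32) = (u - 4)*(u - 2)*(u^2 - 16) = (u - 4)*(u - 2)*(u + 4)*(u - 4)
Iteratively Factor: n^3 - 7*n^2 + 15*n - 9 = (n - 3)*(n^2 - 4*n + 3) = (n - 3)*(n - 1)*(n - 3)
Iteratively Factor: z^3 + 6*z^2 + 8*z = (z + 2)*(z^2 + 4*z) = (z + 2)*(z + 4)*(z)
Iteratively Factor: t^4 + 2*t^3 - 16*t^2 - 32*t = (t)*(t^3 + 2*t^2 - 16*t - 32) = t*(t - 4)*(t^2 + 6*t + 8) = t*(t - 4)*(t + 2)*(t + 4)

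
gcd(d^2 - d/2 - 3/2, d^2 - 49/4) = 1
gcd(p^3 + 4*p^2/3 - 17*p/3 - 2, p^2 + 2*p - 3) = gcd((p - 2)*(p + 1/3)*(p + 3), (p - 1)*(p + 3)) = p + 3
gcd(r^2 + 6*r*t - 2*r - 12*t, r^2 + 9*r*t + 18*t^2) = r + 6*t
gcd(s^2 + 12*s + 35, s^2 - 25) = s + 5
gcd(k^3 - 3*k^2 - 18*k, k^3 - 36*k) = k^2 - 6*k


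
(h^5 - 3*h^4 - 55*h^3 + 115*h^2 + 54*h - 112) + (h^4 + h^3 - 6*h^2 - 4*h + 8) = h^5 - 2*h^4 - 54*h^3 + 109*h^2 + 50*h - 104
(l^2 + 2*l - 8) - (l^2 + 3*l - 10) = 2 - l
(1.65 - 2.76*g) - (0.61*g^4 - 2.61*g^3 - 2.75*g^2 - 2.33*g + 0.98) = -0.61*g^4 + 2.61*g^3 + 2.75*g^2 - 0.43*g + 0.67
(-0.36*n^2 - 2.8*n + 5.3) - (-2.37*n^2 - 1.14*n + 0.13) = 2.01*n^2 - 1.66*n + 5.17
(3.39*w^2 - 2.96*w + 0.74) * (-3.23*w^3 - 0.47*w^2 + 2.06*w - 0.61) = -10.9497*w^5 + 7.9675*w^4 + 5.9844*w^3 - 8.5133*w^2 + 3.33*w - 0.4514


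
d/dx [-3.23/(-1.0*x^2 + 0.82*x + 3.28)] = (2.6486 - 6.46*x)/(-1.0*x^2 + 0.82*x + 3.28)^2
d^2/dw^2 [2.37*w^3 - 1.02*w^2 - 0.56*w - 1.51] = 14.22*w - 2.04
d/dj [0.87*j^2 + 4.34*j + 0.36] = 1.74*j + 4.34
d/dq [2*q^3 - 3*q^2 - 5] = 6*q*(q - 1)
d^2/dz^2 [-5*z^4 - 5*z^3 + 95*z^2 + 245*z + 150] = -60*z^2 - 30*z + 190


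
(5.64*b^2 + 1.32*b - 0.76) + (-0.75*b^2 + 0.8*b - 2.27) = 4.89*b^2 + 2.12*b - 3.03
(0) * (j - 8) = 0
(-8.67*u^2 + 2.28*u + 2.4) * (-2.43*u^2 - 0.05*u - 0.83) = 21.0681*u^4 - 5.1069*u^3 + 1.2501*u^2 - 2.0124*u - 1.992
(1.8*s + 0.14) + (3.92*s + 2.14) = 5.72*s + 2.28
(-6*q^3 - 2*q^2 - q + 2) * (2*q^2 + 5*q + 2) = -12*q^5 - 34*q^4 - 24*q^3 - 5*q^2 + 8*q + 4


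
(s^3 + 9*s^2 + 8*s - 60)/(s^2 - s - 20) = (-s^3 - 9*s^2 - 8*s + 60)/(-s^2 + s + 20)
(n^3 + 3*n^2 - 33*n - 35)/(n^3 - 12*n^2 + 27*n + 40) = (n + 7)/(n - 8)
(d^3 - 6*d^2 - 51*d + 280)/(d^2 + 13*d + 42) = (d^2 - 13*d + 40)/(d + 6)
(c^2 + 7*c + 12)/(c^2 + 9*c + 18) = (c + 4)/(c + 6)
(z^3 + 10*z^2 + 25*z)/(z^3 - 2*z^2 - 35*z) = (z + 5)/(z - 7)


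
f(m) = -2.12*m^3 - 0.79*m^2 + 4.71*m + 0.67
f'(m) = -6.36*m^2 - 1.58*m + 4.71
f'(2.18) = -28.96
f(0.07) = 1.00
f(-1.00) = -2.71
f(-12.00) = 3493.75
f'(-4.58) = -121.46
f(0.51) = 2.59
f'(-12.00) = -892.17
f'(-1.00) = -0.07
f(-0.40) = -1.20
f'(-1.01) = -0.18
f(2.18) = -14.78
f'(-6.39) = -244.89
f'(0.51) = 2.25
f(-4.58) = 166.20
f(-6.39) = 491.46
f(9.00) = -1566.41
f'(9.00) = -524.67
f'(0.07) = 4.57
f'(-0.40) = 4.32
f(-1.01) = -2.71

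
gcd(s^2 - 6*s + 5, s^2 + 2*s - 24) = 1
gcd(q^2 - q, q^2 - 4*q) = q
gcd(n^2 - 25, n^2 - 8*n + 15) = n - 5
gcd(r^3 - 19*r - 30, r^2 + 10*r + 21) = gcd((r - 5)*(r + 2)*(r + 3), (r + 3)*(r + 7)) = r + 3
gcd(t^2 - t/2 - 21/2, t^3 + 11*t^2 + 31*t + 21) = t + 3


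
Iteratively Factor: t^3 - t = (t - 1)*(t^2 + t) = t*(t - 1)*(t + 1)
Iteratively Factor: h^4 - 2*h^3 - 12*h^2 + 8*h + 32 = (h - 4)*(h^3 + 2*h^2 - 4*h - 8) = (h - 4)*(h + 2)*(h^2 - 4) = (h - 4)*(h + 2)^2*(h - 2)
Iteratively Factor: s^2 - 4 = (s + 2)*(s - 2)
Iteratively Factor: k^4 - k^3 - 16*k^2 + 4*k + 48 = (k + 3)*(k^3 - 4*k^2 - 4*k + 16) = (k - 4)*(k + 3)*(k^2 - 4) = (k - 4)*(k + 2)*(k + 3)*(k - 2)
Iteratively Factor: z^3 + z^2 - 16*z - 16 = (z + 4)*(z^2 - 3*z - 4) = (z + 1)*(z + 4)*(z - 4)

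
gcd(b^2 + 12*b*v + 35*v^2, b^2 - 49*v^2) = b + 7*v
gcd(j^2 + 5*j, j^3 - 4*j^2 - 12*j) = j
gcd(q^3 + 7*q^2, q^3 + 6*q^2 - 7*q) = q^2 + 7*q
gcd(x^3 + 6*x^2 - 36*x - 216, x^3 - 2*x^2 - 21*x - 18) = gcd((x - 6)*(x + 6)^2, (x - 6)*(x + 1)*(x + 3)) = x - 6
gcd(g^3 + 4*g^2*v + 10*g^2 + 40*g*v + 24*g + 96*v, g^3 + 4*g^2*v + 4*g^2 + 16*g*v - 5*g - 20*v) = g + 4*v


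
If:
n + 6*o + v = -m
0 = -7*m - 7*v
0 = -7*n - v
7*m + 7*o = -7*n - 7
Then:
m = -42/47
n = -6/47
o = 1/47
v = 42/47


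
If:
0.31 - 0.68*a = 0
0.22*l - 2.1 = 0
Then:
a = 0.46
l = 9.55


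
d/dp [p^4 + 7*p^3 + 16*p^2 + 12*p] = 4*p^3 + 21*p^2 + 32*p + 12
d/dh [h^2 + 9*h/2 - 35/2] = 2*h + 9/2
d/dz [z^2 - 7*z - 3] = 2*z - 7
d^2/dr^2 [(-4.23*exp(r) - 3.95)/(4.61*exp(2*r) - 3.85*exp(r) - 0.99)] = (-89.896383*exp(4*r) - 410.859335*exp(3*r) + 94.487943*exp(2*r) - 114.53585*exp(r) + 10.909602)*exp(r)/(97.972181*exp(6*r) - 245.461755*exp(5*r) + 141.876438*exp(4*r) + 48.359465*exp(3*r) - 30.468042*exp(2*r) - 11.320155*exp(r) - 0.970299)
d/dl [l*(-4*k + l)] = -4*k + 2*l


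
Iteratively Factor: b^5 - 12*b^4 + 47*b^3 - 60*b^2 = (b - 5)*(b^4 - 7*b^3 + 12*b^2) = b*(b - 5)*(b^3 - 7*b^2 + 12*b) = b*(b - 5)*(b - 4)*(b^2 - 3*b) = b*(b - 5)*(b - 4)*(b - 3)*(b)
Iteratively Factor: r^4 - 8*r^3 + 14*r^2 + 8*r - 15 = (r - 3)*(r^3 - 5*r^2 - r + 5) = (r - 3)*(r + 1)*(r^2 - 6*r + 5) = (r - 3)*(r - 1)*(r + 1)*(r - 5)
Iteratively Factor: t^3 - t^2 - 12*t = (t + 3)*(t^2 - 4*t) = t*(t + 3)*(t - 4)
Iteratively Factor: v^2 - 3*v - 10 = (v + 2)*(v - 5)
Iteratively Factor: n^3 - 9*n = (n)*(n^2 - 9) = n*(n + 3)*(n - 3)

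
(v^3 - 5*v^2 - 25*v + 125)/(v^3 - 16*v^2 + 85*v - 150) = (v + 5)/(v - 6)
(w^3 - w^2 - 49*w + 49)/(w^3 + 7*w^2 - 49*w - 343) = (w - 1)/(w + 7)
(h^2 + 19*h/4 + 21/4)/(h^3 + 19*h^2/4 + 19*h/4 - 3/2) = (4*h + 7)/(4*h^2 + 7*h - 2)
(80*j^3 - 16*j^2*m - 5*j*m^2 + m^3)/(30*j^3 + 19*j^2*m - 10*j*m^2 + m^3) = (16*j^2 - m^2)/(6*j^2 + 5*j*m - m^2)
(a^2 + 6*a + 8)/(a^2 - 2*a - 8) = (a + 4)/(a - 4)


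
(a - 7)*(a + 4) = a^2 - 3*a - 28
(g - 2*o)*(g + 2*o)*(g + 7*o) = g^3 + 7*g^2*o - 4*g*o^2 - 28*o^3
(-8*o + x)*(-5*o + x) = 40*o^2 - 13*o*x + x^2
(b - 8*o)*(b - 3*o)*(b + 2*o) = b^3 - 9*b^2*o + 2*b*o^2 + 48*o^3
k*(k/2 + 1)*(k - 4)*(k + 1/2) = k^4/2 - 3*k^3/4 - 9*k^2/2 - 2*k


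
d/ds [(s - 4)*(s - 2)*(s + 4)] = 3*s^2 - 4*s - 16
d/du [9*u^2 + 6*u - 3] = 18*u + 6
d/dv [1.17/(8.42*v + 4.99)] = -9.8514/(8.42*v + 4.99)^2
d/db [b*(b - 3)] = 2*b - 3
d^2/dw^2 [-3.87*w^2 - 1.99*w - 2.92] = -7.74000000000000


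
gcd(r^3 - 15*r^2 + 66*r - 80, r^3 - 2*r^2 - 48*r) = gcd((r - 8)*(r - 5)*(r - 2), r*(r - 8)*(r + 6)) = r - 8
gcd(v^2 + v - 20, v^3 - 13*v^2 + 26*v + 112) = 1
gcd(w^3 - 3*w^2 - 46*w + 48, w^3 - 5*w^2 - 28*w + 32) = w^2 - 9*w + 8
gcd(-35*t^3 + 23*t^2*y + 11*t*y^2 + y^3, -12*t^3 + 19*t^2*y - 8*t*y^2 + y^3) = -t + y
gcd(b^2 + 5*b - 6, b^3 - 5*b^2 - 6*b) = 1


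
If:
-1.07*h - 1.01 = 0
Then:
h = -0.94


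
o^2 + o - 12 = (o - 3)*(o + 4)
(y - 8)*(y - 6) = y^2 - 14*y + 48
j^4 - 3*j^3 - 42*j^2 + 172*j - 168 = (j - 6)*(j - 2)^2*(j + 7)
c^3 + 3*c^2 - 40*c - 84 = (c - 6)*(c + 2)*(c + 7)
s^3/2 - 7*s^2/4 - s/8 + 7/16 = (s/2 + 1/4)*(s - 7/2)*(s - 1/2)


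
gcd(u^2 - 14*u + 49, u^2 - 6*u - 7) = u - 7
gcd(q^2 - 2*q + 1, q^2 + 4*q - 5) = q - 1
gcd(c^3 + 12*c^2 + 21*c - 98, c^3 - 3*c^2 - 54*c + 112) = c^2 + 5*c - 14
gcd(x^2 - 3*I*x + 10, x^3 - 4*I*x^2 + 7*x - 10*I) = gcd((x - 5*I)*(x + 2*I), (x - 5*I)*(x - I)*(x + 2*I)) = x^2 - 3*I*x + 10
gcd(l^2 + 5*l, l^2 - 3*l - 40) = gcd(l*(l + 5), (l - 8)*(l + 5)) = l + 5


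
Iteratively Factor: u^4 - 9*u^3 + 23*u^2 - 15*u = (u - 5)*(u^3 - 4*u^2 + 3*u) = (u - 5)*(u - 3)*(u^2 - u) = (u - 5)*(u - 3)*(u - 1)*(u)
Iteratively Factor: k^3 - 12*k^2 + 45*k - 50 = (k - 2)*(k^2 - 10*k + 25) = (k - 5)*(k - 2)*(k - 5)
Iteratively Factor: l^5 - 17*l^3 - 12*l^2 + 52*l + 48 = (l + 2)*(l^4 - 2*l^3 - 13*l^2 + 14*l + 24) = (l - 2)*(l + 2)*(l^3 - 13*l - 12) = (l - 2)*(l + 2)*(l + 3)*(l^2 - 3*l - 4) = (l - 4)*(l - 2)*(l + 2)*(l + 3)*(l + 1)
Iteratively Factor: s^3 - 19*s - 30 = (s - 5)*(s^2 + 5*s + 6) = (s - 5)*(s + 2)*(s + 3)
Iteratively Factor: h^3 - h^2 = (h - 1)*(h^2) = h*(h - 1)*(h)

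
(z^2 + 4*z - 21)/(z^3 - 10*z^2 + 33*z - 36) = (z + 7)/(z^2 - 7*z + 12)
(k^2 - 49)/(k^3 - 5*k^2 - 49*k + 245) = 1/(k - 5)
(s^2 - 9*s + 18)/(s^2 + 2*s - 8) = (s^2 - 9*s + 18)/(s^2 + 2*s - 8)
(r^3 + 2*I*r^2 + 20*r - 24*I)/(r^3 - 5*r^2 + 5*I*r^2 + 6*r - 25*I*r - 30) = (r^2 - 4*I*r - 4)/(r^2 - r*(5 + I) + 5*I)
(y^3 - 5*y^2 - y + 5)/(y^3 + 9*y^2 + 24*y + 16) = (y^2 - 6*y + 5)/(y^2 + 8*y + 16)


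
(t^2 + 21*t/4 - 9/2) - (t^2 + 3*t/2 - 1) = 15*t/4 - 7/2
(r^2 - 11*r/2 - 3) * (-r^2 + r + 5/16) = -r^4 + 13*r^3/2 - 35*r^2/16 - 151*r/32 - 15/16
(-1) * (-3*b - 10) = 3*b + 10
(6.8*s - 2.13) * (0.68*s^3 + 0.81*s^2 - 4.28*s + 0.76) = 4.624*s^4 + 4.0596*s^3 - 30.8293*s^2 + 14.2844*s - 1.6188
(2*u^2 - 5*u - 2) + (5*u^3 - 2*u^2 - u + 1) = 5*u^3 - 6*u - 1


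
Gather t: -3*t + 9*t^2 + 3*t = 9*t^2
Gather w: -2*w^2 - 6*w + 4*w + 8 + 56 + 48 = -2*w^2 - 2*w + 112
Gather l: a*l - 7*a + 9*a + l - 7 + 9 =2*a + l*(a + 1) + 2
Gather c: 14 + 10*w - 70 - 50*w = -40*w - 56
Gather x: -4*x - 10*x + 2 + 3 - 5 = -14*x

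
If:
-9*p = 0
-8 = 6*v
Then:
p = 0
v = -4/3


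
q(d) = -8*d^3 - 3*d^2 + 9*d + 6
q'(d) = -24*d^2 - 6*d + 9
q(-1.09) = 2.99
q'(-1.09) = -12.97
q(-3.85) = 383.42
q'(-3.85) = -323.64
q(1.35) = -7.00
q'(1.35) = -42.84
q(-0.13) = 4.80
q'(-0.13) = 9.37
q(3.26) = -273.71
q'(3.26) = -265.62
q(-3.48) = 275.50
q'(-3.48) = -260.77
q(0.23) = 7.81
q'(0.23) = 6.35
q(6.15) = -1912.98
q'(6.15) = -935.64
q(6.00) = -1776.00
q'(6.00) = -891.00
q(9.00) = -5988.00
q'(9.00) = -1989.00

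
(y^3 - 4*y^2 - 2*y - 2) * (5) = 5*y^3 - 20*y^2 - 10*y - 10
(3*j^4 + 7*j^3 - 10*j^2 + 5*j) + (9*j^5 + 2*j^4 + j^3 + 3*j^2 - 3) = 9*j^5 + 5*j^4 + 8*j^3 - 7*j^2 + 5*j - 3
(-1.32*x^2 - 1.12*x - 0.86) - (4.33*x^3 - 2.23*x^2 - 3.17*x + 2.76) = -4.33*x^3 + 0.91*x^2 + 2.05*x - 3.62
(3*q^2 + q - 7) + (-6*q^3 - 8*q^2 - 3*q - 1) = -6*q^3 - 5*q^2 - 2*q - 8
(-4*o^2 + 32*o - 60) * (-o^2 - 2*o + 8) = 4*o^4 - 24*o^3 - 36*o^2 + 376*o - 480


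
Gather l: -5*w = -5*w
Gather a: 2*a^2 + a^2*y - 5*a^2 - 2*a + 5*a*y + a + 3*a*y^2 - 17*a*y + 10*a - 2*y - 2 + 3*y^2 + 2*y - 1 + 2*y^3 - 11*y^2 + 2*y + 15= a^2*(y - 3) + a*(3*y^2 - 12*y + 9) + 2*y^3 - 8*y^2 + 2*y + 12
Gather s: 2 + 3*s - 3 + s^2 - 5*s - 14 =s^2 - 2*s - 15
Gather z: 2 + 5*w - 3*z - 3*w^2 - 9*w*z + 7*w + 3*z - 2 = -3*w^2 - 9*w*z + 12*w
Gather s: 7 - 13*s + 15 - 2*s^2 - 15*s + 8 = -2*s^2 - 28*s + 30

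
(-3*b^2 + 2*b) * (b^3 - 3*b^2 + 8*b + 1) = -3*b^5 + 11*b^4 - 30*b^3 + 13*b^2 + 2*b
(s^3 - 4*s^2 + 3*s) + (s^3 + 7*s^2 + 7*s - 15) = 2*s^3 + 3*s^2 + 10*s - 15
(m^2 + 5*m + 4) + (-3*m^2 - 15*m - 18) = -2*m^2 - 10*m - 14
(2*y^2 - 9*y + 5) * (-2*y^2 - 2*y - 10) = -4*y^4 + 14*y^3 - 12*y^2 + 80*y - 50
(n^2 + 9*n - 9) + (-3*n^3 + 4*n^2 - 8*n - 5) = -3*n^3 + 5*n^2 + n - 14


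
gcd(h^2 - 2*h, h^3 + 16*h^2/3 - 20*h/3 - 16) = h - 2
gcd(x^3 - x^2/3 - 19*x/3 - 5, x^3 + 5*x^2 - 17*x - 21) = x^2 - 2*x - 3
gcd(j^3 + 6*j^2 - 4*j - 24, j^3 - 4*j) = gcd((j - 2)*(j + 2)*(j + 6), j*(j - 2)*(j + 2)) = j^2 - 4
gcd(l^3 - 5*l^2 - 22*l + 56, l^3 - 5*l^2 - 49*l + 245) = l - 7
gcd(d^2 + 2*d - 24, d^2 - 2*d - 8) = d - 4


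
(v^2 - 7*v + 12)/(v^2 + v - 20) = (v - 3)/(v + 5)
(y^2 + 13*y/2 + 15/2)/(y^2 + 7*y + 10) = (y + 3/2)/(y + 2)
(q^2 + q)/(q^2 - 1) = q/(q - 1)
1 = 1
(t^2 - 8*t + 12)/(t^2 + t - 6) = (t - 6)/(t + 3)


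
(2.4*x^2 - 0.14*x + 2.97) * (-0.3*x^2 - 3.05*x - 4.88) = -0.72*x^4 - 7.278*x^3 - 12.176*x^2 - 8.3753*x - 14.4936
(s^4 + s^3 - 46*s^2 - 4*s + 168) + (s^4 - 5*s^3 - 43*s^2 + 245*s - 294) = 2*s^4 - 4*s^3 - 89*s^2 + 241*s - 126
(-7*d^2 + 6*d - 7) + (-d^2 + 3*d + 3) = -8*d^2 + 9*d - 4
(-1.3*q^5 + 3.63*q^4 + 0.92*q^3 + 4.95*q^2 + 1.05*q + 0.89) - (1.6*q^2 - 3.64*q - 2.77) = -1.3*q^5 + 3.63*q^4 + 0.92*q^3 + 3.35*q^2 + 4.69*q + 3.66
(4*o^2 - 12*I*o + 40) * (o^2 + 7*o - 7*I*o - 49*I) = 4*o^4 + 28*o^3 - 40*I*o^3 - 44*o^2 - 280*I*o^2 - 308*o - 280*I*o - 1960*I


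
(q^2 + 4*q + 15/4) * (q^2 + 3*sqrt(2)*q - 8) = q^4 + 4*q^3 + 3*sqrt(2)*q^3 - 17*q^2/4 + 12*sqrt(2)*q^2 - 32*q + 45*sqrt(2)*q/4 - 30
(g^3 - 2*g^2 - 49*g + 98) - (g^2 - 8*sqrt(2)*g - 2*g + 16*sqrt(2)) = g^3 - 3*g^2 - 47*g + 8*sqrt(2)*g - 16*sqrt(2) + 98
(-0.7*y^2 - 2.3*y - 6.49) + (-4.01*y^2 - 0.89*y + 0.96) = -4.71*y^2 - 3.19*y - 5.53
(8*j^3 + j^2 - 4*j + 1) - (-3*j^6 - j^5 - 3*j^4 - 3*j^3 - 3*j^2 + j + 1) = 3*j^6 + j^5 + 3*j^4 + 11*j^3 + 4*j^2 - 5*j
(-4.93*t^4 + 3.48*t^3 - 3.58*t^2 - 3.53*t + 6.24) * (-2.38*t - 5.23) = 11.7334*t^5 + 17.5015*t^4 - 9.68*t^3 + 27.1248*t^2 + 3.6107*t - 32.6352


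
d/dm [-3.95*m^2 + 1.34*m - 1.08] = 1.34 - 7.9*m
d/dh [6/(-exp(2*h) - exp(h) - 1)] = (12*exp(h) + 6)*exp(h)/(exp(2*h) + exp(h) + 1)^2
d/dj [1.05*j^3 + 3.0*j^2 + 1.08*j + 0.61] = 3.15*j^2 + 6.0*j + 1.08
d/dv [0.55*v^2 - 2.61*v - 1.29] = 1.1*v - 2.61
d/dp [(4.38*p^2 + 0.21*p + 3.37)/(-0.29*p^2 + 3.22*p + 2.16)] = (14.1645*p^2 + 20.8762*p - 10.3978)/(0.0841*p^4 - 1.8676*p^3 + 9.1156*p^2 + 13.9104*p + 4.6656)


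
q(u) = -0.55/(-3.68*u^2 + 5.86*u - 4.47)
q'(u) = -0.55*(7.36*u - 5.86)/(-3.68*u^2 + 5.86*u - 4.47)^2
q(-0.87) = 0.04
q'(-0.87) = 0.04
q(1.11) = 0.22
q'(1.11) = -0.20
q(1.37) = 0.16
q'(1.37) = -0.21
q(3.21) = 0.02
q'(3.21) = -0.02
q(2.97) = 0.03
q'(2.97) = -0.02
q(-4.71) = 0.00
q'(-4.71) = 0.00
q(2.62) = 0.04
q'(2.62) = -0.04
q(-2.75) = 0.01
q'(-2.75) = 0.01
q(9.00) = 0.00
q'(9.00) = -0.00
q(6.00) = 0.01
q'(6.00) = -0.00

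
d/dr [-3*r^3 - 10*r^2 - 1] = r*(-9*r - 20)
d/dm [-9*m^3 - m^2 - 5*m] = -27*m^2 - 2*m - 5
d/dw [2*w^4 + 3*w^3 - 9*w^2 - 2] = w*(8*w^2 + 9*w - 18)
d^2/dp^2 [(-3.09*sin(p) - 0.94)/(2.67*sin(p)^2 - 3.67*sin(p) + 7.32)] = (22.028301*sin(p)^5 + 57.0832649999999*sin(p)^4 - 434.042676*sin(p)^3 - 18.022178*sin(p)^2 + 608.441124*sin(p) - 154.600052)/(2.67*sin(p)^2 - 3.67*sin(p) + 7.32)^3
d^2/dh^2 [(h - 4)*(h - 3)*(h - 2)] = 6*h - 18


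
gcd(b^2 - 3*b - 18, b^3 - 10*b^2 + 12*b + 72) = b - 6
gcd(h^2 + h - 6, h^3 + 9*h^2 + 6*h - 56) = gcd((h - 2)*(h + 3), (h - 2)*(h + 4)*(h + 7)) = h - 2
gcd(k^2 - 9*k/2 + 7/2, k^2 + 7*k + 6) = 1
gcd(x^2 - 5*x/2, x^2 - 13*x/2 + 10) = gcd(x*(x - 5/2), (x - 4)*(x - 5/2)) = x - 5/2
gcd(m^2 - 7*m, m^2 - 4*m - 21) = m - 7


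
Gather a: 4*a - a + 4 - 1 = 3*a + 3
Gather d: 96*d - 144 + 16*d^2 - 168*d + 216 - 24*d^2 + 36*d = -8*d^2 - 36*d + 72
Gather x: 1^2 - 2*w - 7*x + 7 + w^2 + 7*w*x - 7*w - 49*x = w^2 - 9*w + x*(7*w - 56) + 8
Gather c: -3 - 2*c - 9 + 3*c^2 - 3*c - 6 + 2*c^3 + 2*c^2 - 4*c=2*c^3 + 5*c^2 - 9*c - 18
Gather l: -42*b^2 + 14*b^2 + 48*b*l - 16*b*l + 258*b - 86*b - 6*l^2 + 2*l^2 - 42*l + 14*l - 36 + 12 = -28*b^2 + 172*b - 4*l^2 + l*(32*b - 28) - 24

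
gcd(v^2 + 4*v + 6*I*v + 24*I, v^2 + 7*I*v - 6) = v + 6*I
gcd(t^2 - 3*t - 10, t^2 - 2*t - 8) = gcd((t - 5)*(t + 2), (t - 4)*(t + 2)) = t + 2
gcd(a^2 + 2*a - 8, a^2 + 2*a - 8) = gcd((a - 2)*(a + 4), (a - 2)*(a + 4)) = a^2 + 2*a - 8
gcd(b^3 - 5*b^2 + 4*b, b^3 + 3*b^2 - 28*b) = b^2 - 4*b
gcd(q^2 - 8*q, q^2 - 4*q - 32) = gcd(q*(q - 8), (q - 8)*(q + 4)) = q - 8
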